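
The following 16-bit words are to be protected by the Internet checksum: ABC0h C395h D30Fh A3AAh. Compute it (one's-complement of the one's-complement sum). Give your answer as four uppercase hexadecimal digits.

One's-complement addition (fold any carry out of bit 15 back into bit 0):
  0xABC0 + 0xC395 = 0x16F55 → wrap carry → 0x6F56
  0x6F56 + 0xD30F = 0x14265 → wrap carry → 0x4266
  0x4266 + 0xA3AA = 0x0E610
One's-complement sum = 0xE610.
Checksum = ~0xE610 & 0xFFFF = 0x19EF.

19EF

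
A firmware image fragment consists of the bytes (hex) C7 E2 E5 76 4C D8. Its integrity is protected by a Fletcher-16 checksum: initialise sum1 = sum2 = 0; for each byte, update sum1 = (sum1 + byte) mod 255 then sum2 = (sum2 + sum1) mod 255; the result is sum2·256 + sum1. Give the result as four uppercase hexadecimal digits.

892C

Running sums (mod 255):
  after byte 0 (C7): sum1=199, sum2=199
  after byte 1 (E2): sum1=170, sum2=114
  after byte 2 (E5): sum1=144, sum2=3
  after byte 3 (76): sum1=7, sum2=10
  after byte 4 (4C): sum1=83, sum2=93
  after byte 5 (D8): sum1=44, sum2=137
Checksum = sum2·256 + sum1 = 137·256 + 44 = 35116 = 0x892C.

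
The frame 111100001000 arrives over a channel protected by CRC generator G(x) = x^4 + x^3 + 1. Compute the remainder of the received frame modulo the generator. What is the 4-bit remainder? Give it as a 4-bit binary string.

0100

Modulo-2 division of 111100001000 by 11001:
  pos 0: 11110 XOR 11001 = 00111
  pos 2: 11100 XOR 11001 = 00101
  pos 4: 10101 XOR 11001 = 01100
  pos 5: 11000 XOR 11001 = 00001
Remainder = 0100 (nonzero — an error is detected).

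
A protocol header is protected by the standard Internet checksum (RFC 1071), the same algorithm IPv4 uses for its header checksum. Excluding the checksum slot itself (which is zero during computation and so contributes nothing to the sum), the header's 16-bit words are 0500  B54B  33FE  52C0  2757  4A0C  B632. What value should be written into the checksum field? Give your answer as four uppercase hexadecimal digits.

975F

One's-complement addition (fold any carry out of bit 15 back into bit 0):
  0x0500 + 0xB54B = 0x0BA4B
  0xBA4B + 0x33FE = 0x0EE49
  0xEE49 + 0x52C0 = 0x14109 → wrap carry → 0x410A
  0x410A + 0x2757 = 0x06861
  0x6861 + 0x4A0C = 0x0B26D
  0xB26D + 0xB632 = 0x1689F → wrap carry → 0x68A0
One's-complement sum = 0x68A0.
Checksum = ~0x68A0 & 0xFFFF = 0x975F.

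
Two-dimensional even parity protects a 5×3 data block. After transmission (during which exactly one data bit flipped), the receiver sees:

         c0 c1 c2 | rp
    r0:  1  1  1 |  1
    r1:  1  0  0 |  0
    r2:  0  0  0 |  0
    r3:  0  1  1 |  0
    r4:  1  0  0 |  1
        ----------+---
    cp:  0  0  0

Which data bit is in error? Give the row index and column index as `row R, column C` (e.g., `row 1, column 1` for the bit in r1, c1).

Recompute each row's even parity and compare to rp:
  r0: data parity 1, sent rp 1 → ok
  r1: data parity 1, sent rp 0 → mismatch
  r2: data parity 0, sent rp 0 → ok
  r3: data parity 0, sent rp 0 → ok
  r4: data parity 1, sent rp 1 → ok
Recompute each column's even parity and compare to cp:
  c0: data parity 1, sent cp 0 → mismatch
  c1: data parity 0, sent cp 0 → ok
  c2: data parity 0, sent cp 0 → ok
Exactly one row (r1) and one column (c0) fail → the flipped bit is at their intersection.

row 1, column 0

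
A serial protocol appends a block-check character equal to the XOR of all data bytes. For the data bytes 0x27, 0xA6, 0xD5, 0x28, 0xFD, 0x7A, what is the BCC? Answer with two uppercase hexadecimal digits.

FB

XOR the bytes together:
  start with 0x27
  0x27 ⊕ 0xA6 = 0x81
  0x81 ⊕ 0xD5 = 0x54
  0x54 ⊕ 0x28 = 0x7C
  0x7C ⊕ 0xFD = 0x81
  0x81 ⊕ 0x7A = 0xFB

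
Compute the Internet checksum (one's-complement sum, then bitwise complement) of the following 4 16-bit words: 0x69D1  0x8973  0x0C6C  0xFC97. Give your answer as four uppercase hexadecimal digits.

One's-complement addition (fold any carry out of bit 15 back into bit 0):
  0x69D1 + 0x8973 = 0x0F344
  0xF344 + 0x0C6C = 0x0FFB0
  0xFFB0 + 0xFC97 = 0x1FC47 → wrap carry → 0xFC48
One's-complement sum = 0xFC48.
Checksum = ~0xFC48 & 0xFFFF = 0x03B7.

03B7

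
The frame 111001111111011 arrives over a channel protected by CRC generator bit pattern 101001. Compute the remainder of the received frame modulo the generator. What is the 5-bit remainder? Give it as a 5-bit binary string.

00010

Modulo-2 division of 111001111111011 by 101001:
  pos 0: 111001 XOR 101001 = 010000
  pos 1: 100001 XOR 101001 = 001000
  pos 3: 100011 XOR 101001 = 001010
  pos 5: 101011 XOR 101001 = 000010
  pos 9: 101011 XOR 101001 = 000010
Remainder = 00010 (nonzero — an error is detected).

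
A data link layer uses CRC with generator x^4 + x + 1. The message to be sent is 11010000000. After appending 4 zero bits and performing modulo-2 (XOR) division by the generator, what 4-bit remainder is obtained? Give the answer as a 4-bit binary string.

1010

Append 4 zeros: 110100000000000. Divide by 10011 (XOR where the leading bit is 1):
  pos 0: 11010 XOR 10011 = 01001
  pos 1: 10010 XOR 10011 = 00001
  pos 5: 10000 XOR 10011 = 00011
  pos 8: 11000 XOR 10011 = 01011
  pos 9: 10110 XOR 10011 = 00101
Remainder (last 4 bits) = 1010. This is the CRC / FCS.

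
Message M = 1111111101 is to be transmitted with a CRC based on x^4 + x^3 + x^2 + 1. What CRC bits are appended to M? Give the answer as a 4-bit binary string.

Append 4 zeros: 11111111010000. Divide by 11101 (XOR where the leading bit is 1):
  pos 0: 11111 XOR 11101 = 00010
  pos 3: 10111 XOR 11101 = 01010
  pos 4: 10100 XOR 11101 = 01001
  pos 5: 10011 XOR 11101 = 01110
  pos 6: 11100 XOR 11101 = 00001
Remainder (last 4 bits) = 1000. This is the CRC / FCS.

1000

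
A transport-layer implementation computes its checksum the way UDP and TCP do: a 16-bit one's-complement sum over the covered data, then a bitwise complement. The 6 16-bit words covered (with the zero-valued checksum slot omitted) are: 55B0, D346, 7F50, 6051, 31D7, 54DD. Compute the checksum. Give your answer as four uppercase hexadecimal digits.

70B2

One's-complement addition (fold any carry out of bit 15 back into bit 0):
  0x55B0 + 0xD346 = 0x128F6 → wrap carry → 0x28F7
  0x28F7 + 0x7F50 = 0x0A847
  0xA847 + 0x6051 = 0x10898 → wrap carry → 0x0899
  0x0899 + 0x31D7 = 0x03A70
  0x3A70 + 0x54DD = 0x08F4D
One's-complement sum = 0x8F4D.
Checksum = ~0x8F4D & 0xFFFF = 0x70B2.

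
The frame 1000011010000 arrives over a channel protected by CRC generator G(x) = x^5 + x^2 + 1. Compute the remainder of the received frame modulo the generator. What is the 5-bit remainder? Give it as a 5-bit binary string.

00000

Modulo-2 division of 1000011010000 by 100101:
  pos 0: 100001 XOR 100101 = 000100
  pos 3: 100101 XOR 100101 = 000000
Remainder = 00000 (zero — the frame passes the CRC check).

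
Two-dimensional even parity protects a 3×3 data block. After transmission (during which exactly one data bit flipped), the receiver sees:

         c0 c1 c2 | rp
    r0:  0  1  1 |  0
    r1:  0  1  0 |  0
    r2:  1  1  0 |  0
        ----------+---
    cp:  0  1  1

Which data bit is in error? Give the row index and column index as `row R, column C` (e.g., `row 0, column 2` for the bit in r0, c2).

row 1, column 0

Recompute each row's even parity and compare to rp:
  r0: data parity 0, sent rp 0 → ok
  r1: data parity 1, sent rp 0 → mismatch
  r2: data parity 0, sent rp 0 → ok
Recompute each column's even parity and compare to cp:
  c0: data parity 1, sent cp 0 → mismatch
  c1: data parity 1, sent cp 1 → ok
  c2: data parity 1, sent cp 1 → ok
Exactly one row (r1) and one column (c0) fail → the flipped bit is at their intersection.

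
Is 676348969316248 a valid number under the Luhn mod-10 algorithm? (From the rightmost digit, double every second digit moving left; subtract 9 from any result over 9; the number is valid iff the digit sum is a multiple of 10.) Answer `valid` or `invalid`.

From the right, keep odd positions and double even positions (subtract 9 from any doubled value over 9):
  doubled (positions 2,4,...): 8 3 6 3 7 6 5 → sum 38
  kept (positions 1,3,...): 8 2 1 9 9 4 6 6 → sum 45
Total = 83.
83 mod 10 = 3, so the number is invalid.

invalid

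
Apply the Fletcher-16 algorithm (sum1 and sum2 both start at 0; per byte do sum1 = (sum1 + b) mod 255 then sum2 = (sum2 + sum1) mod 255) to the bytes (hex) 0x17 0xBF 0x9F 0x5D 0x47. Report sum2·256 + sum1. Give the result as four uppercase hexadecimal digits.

Running sums (mod 255):
  after byte 0 (0x17): sum1=23, sum2=23
  after byte 1 (0xBF): sum1=214, sum2=237
  after byte 2 (0x9F): sum1=118, sum2=100
  after byte 3 (0x5D): sum1=211, sum2=56
  after byte 4 (0x47): sum1=27, sum2=83
Checksum = sum2·256 + sum1 = 83·256 + 27 = 21275 = 0x531B.

531B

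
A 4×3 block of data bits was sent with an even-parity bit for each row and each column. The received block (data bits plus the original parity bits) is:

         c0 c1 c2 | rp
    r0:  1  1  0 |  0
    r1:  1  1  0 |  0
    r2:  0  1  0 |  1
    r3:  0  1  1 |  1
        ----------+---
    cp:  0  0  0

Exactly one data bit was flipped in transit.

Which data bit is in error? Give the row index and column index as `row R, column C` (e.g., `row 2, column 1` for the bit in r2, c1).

Recompute each row's even parity and compare to rp:
  r0: data parity 0, sent rp 0 → ok
  r1: data parity 0, sent rp 0 → ok
  r2: data parity 1, sent rp 1 → ok
  r3: data parity 0, sent rp 1 → mismatch
Recompute each column's even parity and compare to cp:
  c0: data parity 0, sent cp 0 → ok
  c1: data parity 0, sent cp 0 → ok
  c2: data parity 1, sent cp 0 → mismatch
Exactly one row (r3) and one column (c2) fail → the flipped bit is at their intersection.

row 3, column 2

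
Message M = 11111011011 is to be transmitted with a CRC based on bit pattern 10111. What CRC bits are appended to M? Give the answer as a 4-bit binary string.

Append 4 zeros: 111110110110000. Divide by 10111 (XOR where the leading bit is 1):
  pos 0: 11111 XOR 10111 = 01000
  pos 1: 10000 XOR 10111 = 00111
  pos 3: 11111 XOR 10111 = 01000
  pos 4: 10000 XOR 10111 = 00111
  pos 6: 11111 XOR 10111 = 01000
  pos 7: 10000 XOR 10111 = 00111
  pos 9: 11100 XOR 10111 = 01011
  pos 10: 10110 XOR 10111 = 00001
Remainder (last 4 bits) = 0001. This is the CRC / FCS.

0001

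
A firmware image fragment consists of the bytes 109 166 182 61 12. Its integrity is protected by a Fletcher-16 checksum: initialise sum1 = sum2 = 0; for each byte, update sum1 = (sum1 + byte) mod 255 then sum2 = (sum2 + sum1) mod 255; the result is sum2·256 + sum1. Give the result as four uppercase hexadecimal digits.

6814

Running sums (mod 255):
  after byte 0 (109): sum1=109, sum2=109
  after byte 1 (166): sum1=20, sum2=129
  after byte 2 (182): sum1=202, sum2=76
  after byte 3 (61): sum1=8, sum2=84
  after byte 4 (12): sum1=20, sum2=104
Checksum = sum2·256 + sum1 = 104·256 + 20 = 26644 = 0x6814.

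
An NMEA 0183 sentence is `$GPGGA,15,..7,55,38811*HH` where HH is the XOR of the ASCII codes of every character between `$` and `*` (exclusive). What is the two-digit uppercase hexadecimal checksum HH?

56

XOR the ASCII codes of the payload characters:
  'G' = 0x47 → acc = 0x47
  'P' = 0x50 → acc = 0x17
  'G' = 0x47 → acc = 0x50
  'G' = 0x47 → acc = 0x17
  'A' = 0x41 → acc = 0x56
  ',' = 0x2C → acc = 0x7A
  '1' = 0x31 → acc = 0x4B
  '5' = 0x35 → acc = 0x7E
  ',' = 0x2C → acc = 0x52
  '.' = 0x2E → acc = 0x7C
  '.' = 0x2E → acc = 0x52
  '7' = 0x37 → acc = 0x65
  ',' = 0x2C → acc = 0x49
  '5' = 0x35 → acc = 0x7C
  '5' = 0x35 → acc = 0x49
  ',' = 0x2C → acc = 0x65
  '3' = 0x33 → acc = 0x56
  '8' = 0x38 → acc = 0x6E
  '8' = 0x38 → acc = 0x56
  '1' = 0x31 → acc = 0x67
  '1' = 0x31 → acc = 0x56
Checksum = 0x56.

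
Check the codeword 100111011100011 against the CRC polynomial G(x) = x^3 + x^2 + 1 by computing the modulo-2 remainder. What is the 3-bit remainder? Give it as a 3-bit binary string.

Modulo-2 division of 100111011100011 by 1101:
  pos 0: 1001 XOR 1101 = 0100
  pos 1: 1001 XOR 1101 = 0100
  pos 2: 1001 XOR 1101 = 0100
  pos 3: 1000 XOR 1101 = 0101
  pos 4: 1011 XOR 1101 = 0110
  pos 5: 1101 XOR 1101 = 0000
  pos 9: 1000 XOR 1101 = 0101
  pos 10: 1011 XOR 1101 = 0110
  pos 11: 1101 XOR 1101 = 0000
Remainder = 000 (zero — the frame passes the CRC check).

000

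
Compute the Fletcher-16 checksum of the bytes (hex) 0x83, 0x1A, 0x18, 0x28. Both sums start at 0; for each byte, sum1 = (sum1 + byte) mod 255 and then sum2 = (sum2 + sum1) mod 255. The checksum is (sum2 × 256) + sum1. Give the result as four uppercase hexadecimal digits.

Running sums (mod 255):
  after byte 0 (0x83): sum1=131, sum2=131
  after byte 1 (0x1A): sum1=157, sum2=33
  after byte 2 (0x18): sum1=181, sum2=214
  after byte 3 (0x28): sum1=221, sum2=180
Checksum = sum2·256 + sum1 = 180·256 + 221 = 46301 = 0xB4DD.

B4DD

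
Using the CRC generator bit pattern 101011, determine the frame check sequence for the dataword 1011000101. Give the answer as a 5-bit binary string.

Append 5 zeros: 101100010100000. Divide by 101011 (XOR where the leading bit is 1):
  pos 0: 101100 XOR 101011 = 000111
  pos 3: 111010 XOR 101011 = 010001
  pos 4: 100011 XOR 101011 = 001000
  pos 6: 100000 XOR 101011 = 001011
  pos 8: 101100 XOR 101011 = 000111
Remainder (last 5 bits) = 01110. This is the CRC / FCS.

01110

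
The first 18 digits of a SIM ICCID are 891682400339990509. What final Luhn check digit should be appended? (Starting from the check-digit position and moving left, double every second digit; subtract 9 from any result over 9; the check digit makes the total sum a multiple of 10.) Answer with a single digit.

7

Partial digits right→left: 9 0 5 0 9 9 9 3 3 0 0 4 2 8 6 1 9 8
Double every second digit counting from the check-digit position (so the 1st, 3rd, 5th, ... of the partial from the right).
  doubled (with −9 where >9): 9 1 9 9 6 0 4 3 9 → sum 50
  kept as-is: 0 0 9 3 0 4 8 1 8 → sum 33
Total = 50 + 33 = 83.
Check digit = (10 − (83 mod 10)) mod 10 = 7.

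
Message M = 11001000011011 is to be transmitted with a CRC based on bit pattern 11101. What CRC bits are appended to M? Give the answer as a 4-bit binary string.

Append 4 zeros: 110010000110110000. Divide by 11101 (XOR where the leading bit is 1):
  pos 0: 11001 XOR 11101 = 00100
  pos 2: 10000 XOR 11101 = 01101
  pos 3: 11010 XOR 11101 = 00111
  pos 5: 11101 XOR 11101 = 00000
  pos 10: 10110 XOR 11101 = 01011
  pos 11: 10110 XOR 11101 = 01011
  pos 12: 10110 XOR 11101 = 01011
  pos 13: 10110 XOR 11101 = 01011
Remainder (last 4 bits) = 1011. This is the CRC / FCS.

1011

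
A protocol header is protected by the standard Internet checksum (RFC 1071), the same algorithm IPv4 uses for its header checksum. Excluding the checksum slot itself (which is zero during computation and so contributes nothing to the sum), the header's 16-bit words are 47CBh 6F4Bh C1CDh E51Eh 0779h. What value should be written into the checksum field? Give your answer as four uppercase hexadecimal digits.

9A83

One's-complement addition (fold any carry out of bit 15 back into bit 0):
  0x47CB + 0x6F4B = 0x0B716
  0xB716 + 0xC1CD = 0x178E3 → wrap carry → 0x78E4
  0x78E4 + 0xE51E = 0x15E02 → wrap carry → 0x5E03
  0x5E03 + 0x0779 = 0x0657C
One's-complement sum = 0x657C.
Checksum = ~0x657C & 0xFFFF = 0x9A83.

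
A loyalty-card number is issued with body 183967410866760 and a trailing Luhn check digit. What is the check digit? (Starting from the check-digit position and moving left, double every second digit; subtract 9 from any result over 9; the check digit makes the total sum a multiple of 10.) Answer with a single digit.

Partial digits right→left: 0 6 7 6 6 8 0 1 4 7 6 9 3 8 1
Double every second digit counting from the check-digit position (so the 1st, 3rd, 5th, ... of the partial from the right).
  doubled (with −9 where >9): 0 5 3 0 8 3 6 2 → sum 27
  kept as-is: 6 6 8 1 7 9 8 → sum 45
Total = 27 + 45 = 72.
Check digit = (10 − (72 mod 10)) mod 10 = 8.

8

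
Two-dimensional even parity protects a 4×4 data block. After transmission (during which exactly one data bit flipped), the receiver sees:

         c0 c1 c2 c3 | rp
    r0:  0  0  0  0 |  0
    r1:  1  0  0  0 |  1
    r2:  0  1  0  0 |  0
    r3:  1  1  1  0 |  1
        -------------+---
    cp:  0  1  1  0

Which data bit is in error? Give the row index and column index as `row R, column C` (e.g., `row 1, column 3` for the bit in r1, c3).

Recompute each row's even parity and compare to rp:
  r0: data parity 0, sent rp 0 → ok
  r1: data parity 1, sent rp 1 → ok
  r2: data parity 1, sent rp 0 → mismatch
  r3: data parity 1, sent rp 1 → ok
Recompute each column's even parity and compare to cp:
  c0: data parity 0, sent cp 0 → ok
  c1: data parity 0, sent cp 1 → mismatch
  c2: data parity 1, sent cp 1 → ok
  c3: data parity 0, sent cp 0 → ok
Exactly one row (r2) and one column (c1) fail → the flipped bit is at their intersection.

row 2, column 1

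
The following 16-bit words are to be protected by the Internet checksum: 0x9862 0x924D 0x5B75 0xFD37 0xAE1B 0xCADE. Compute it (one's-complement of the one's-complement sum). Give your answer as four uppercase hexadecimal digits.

One's-complement addition (fold any carry out of bit 15 back into bit 0):
  0x9862 + 0x924D = 0x12AAF → wrap carry → 0x2AB0
  0x2AB0 + 0x5B75 = 0x08625
  0x8625 + 0xFD37 = 0x1835C → wrap carry → 0x835D
  0x835D + 0xAE1B = 0x13178 → wrap carry → 0x3179
  0x3179 + 0xCADE = 0x0FC57
One's-complement sum = 0xFC57.
Checksum = ~0xFC57 & 0xFFFF = 0x03A8.

03A8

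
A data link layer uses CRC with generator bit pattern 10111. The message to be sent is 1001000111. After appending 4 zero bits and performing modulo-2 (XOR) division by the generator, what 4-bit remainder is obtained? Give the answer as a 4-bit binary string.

0001

Append 4 zeros: 10010001110000. Divide by 10111 (XOR where the leading bit is 1):
  pos 0: 10010 XOR 10111 = 00101
  pos 2: 10100 XOR 10111 = 00011
  pos 5: 11111 XOR 10111 = 01000
  pos 6: 10000 XOR 10111 = 00111
  pos 8: 11100 XOR 10111 = 01011
  pos 9: 10110 XOR 10111 = 00001
Remainder (last 4 bits) = 0001. This is the CRC / FCS.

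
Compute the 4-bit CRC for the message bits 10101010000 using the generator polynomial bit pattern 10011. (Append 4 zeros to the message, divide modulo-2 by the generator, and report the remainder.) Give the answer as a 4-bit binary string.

Append 4 zeros: 101010100000000. Divide by 10011 (XOR where the leading bit is 1):
  pos 0: 10101 XOR 10011 = 00110
  pos 2: 11001 XOR 10011 = 01010
  pos 3: 10100 XOR 10011 = 00111
  pos 5: 11100 XOR 10011 = 01111
  pos 6: 11110 XOR 10011 = 01101
  pos 7: 11010 XOR 10011 = 01001
  pos 8: 10010 XOR 10011 = 00001
Remainder (last 4 bits) = 0100. This is the CRC / FCS.

0100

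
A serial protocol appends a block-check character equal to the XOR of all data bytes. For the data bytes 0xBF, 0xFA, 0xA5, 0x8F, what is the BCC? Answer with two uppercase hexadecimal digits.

XOR the bytes together:
  start with 0xBF
  0xBF ⊕ 0xFA = 0x45
  0x45 ⊕ 0xA5 = 0xE0
  0xE0 ⊕ 0x8F = 0x6F

6F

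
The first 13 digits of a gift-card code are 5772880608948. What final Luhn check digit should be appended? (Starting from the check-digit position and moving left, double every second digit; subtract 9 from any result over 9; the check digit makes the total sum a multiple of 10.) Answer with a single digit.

6

Partial digits right→left: 8 4 9 8 0 6 0 8 8 2 7 7 5
Double every second digit counting from the check-digit position (so the 1st, 3rd, 5th, ... of the partial from the right).
  doubled (with −9 where >9): 7 9 0 0 7 5 1 → sum 29
  kept as-is: 4 8 6 8 2 7 → sum 35
Total = 29 + 35 = 64.
Check digit = (10 − (64 mod 10)) mod 10 = 6.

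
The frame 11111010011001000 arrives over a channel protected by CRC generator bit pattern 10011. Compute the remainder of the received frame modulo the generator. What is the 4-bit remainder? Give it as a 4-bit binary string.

Modulo-2 division of 11111010011001000 by 10011:
  pos 0: 11111 XOR 10011 = 01100
  pos 1: 11000 XOR 10011 = 01011
  pos 2: 10111 XOR 10011 = 00100
  pos 4: 10000 XOR 10011 = 00011
  pos 7: 11110 XOR 10011 = 01101
  pos 8: 11010 XOR 10011 = 01001
  pos 9: 10011 XOR 10011 = 00000
Remainder = 0000 (zero — the frame passes the CRC check).

0000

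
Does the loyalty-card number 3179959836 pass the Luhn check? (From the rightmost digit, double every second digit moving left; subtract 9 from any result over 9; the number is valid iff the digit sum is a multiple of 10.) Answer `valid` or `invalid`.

invalid

From the right, keep odd positions and double even positions (subtract 9 from any doubled value over 9):
  doubled (positions 2,4,...): 6 9 9 5 6 → sum 35
  kept (positions 1,3,...): 6 8 5 9 1 → sum 29
Total = 64.
64 mod 10 = 4, so the number is invalid.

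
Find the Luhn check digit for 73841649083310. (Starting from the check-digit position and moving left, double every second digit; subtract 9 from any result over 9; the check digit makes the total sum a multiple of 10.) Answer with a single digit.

Partial digits right→left: 0 1 3 3 8 0 9 4 6 1 4 8 3 7
Double every second digit counting from the check-digit position (so the 1st, 3rd, 5th, ... of the partial from the right).
  doubled (with −9 where >9): 0 6 7 9 3 8 6 → sum 39
  kept as-is: 1 3 0 4 1 8 7 → sum 24
Total = 39 + 24 = 63.
Check digit = (10 − (63 mod 10)) mod 10 = 7.

7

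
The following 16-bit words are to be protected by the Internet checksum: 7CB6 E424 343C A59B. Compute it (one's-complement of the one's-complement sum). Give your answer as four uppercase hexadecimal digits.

One's-complement addition (fold any carry out of bit 15 back into bit 0):
  0x7CB6 + 0xE424 = 0x160DA → wrap carry → 0x60DB
  0x60DB + 0x343C = 0x09517
  0x9517 + 0xA59B = 0x13AB2 → wrap carry → 0x3AB3
One's-complement sum = 0x3AB3.
Checksum = ~0x3AB3 & 0xFFFF = 0xC54C.

C54C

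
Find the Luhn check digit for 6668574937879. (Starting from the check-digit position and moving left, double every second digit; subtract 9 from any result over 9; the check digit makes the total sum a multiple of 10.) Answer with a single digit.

9

Partial digits right→left: 9 7 8 7 3 9 4 7 5 8 6 6 6
Double every second digit counting from the check-digit position (so the 1st, 3rd, 5th, ... of the partial from the right).
  doubled (with −9 where >9): 9 7 6 8 1 3 3 → sum 37
  kept as-is: 7 7 9 7 8 6 → sum 44
Total = 37 + 44 = 81.
Check digit = (10 − (81 mod 10)) mod 10 = 9.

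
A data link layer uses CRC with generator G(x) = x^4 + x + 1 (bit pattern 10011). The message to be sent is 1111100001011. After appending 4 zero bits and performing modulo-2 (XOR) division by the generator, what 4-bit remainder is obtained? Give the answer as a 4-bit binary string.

0110

Append 4 zeros: 11111000010110000. Divide by 10011 (XOR where the leading bit is 1):
  pos 0: 11111 XOR 10011 = 01100
  pos 1: 11000 XOR 10011 = 01011
  pos 2: 10110 XOR 10011 = 00101
  pos 4: 10100 XOR 10011 = 00111
  pos 6: 11110 XOR 10011 = 01101
  pos 7: 11011 XOR 10011 = 01000
  pos 8: 10001 XOR 10011 = 00010
  pos 11: 10000 XOR 10011 = 00011
Remainder (last 4 bits) = 0110. This is the CRC / FCS.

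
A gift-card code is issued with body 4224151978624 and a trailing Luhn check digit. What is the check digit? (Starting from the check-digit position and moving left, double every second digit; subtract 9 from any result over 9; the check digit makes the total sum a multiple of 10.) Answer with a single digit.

8

Partial digits right→left: 4 2 6 8 7 9 1 5 1 4 2 2 4
Double every second digit counting from the check-digit position (so the 1st, 3rd, 5th, ... of the partial from the right).
  doubled (with −9 where >9): 8 3 5 2 2 4 8 → sum 32
  kept as-is: 2 8 9 5 4 2 → sum 30
Total = 32 + 30 = 62.
Check digit = (10 − (62 mod 10)) mod 10 = 8.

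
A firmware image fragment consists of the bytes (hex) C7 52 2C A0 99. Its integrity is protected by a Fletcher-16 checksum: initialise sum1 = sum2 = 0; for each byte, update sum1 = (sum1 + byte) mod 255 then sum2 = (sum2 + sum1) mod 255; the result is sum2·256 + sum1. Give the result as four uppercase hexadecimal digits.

8F80

Running sums (mod 255):
  after byte 0 (C7): sum1=199, sum2=199
  after byte 1 (52): sum1=26, sum2=225
  after byte 2 (2C): sum1=70, sum2=40
  after byte 3 (A0): sum1=230, sum2=15
  after byte 4 (99): sum1=128, sum2=143
Checksum = sum2·256 + sum1 = 143·256 + 128 = 36736 = 0x8F80.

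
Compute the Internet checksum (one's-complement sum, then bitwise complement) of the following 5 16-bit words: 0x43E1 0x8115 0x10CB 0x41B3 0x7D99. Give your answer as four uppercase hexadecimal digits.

6AF1

One's-complement addition (fold any carry out of bit 15 back into bit 0):
  0x43E1 + 0x8115 = 0x0C4F6
  0xC4F6 + 0x10CB = 0x0D5C1
  0xD5C1 + 0x41B3 = 0x11774 → wrap carry → 0x1775
  0x1775 + 0x7D99 = 0x0950E
One's-complement sum = 0x950E.
Checksum = ~0x950E & 0xFFFF = 0x6AF1.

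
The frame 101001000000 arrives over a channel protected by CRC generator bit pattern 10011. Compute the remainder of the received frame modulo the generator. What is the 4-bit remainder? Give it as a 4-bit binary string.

Modulo-2 division of 101001000000 by 10011:
  pos 0: 10100 XOR 10011 = 00111
  pos 2: 11110 XOR 10011 = 01101
  pos 3: 11010 XOR 10011 = 01001
  pos 4: 10010 XOR 10011 = 00001
Remainder = 1000 (nonzero — an error is detected).

1000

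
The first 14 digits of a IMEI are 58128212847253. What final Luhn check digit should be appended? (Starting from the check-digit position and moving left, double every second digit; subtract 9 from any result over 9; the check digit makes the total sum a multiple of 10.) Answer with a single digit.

8

Partial digits right→left: 3 5 2 7 4 8 2 1 2 8 2 1 8 5
Double every second digit counting from the check-digit position (so the 1st, 3rd, 5th, ... of the partial from the right).
  doubled (with −9 where >9): 6 4 8 4 4 4 7 → sum 37
  kept as-is: 5 7 8 1 8 1 5 → sum 35
Total = 37 + 35 = 72.
Check digit = (10 − (72 mod 10)) mod 10 = 8.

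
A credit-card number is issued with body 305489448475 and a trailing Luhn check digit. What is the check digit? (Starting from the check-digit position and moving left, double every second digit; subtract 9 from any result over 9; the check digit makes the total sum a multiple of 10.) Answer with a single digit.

Partial digits right→left: 5 7 4 8 4 4 9 8 4 5 0 3
Double every second digit counting from the check-digit position (so the 1st, 3rd, 5th, ... of the partial from the right).
  doubled (with −9 where >9): 1 8 8 9 8 0 → sum 34
  kept as-is: 7 8 4 8 5 3 → sum 35
Total = 34 + 35 = 69.
Check digit = (10 − (69 mod 10)) mod 10 = 1.

1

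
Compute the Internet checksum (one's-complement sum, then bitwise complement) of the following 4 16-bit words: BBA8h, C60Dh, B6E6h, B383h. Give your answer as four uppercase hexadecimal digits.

One's-complement addition (fold any carry out of bit 15 back into bit 0):
  0xBBA8 + 0xC60D = 0x181B5 → wrap carry → 0x81B6
  0x81B6 + 0xB6E6 = 0x1389C → wrap carry → 0x389D
  0x389D + 0xB383 = 0x0EC20
One's-complement sum = 0xEC20.
Checksum = ~0xEC20 & 0xFFFF = 0x13DF.

13DF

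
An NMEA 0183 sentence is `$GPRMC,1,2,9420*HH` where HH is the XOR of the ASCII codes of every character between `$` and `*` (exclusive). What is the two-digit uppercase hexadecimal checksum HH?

6B

XOR the ASCII codes of the payload characters:
  'G' = 0x47 → acc = 0x47
  'P' = 0x50 → acc = 0x17
  'R' = 0x52 → acc = 0x45
  'M' = 0x4D → acc = 0x08
  'C' = 0x43 → acc = 0x4B
  ',' = 0x2C → acc = 0x67
  '1' = 0x31 → acc = 0x56
  ',' = 0x2C → acc = 0x7A
  '2' = 0x32 → acc = 0x48
  ',' = 0x2C → acc = 0x64
  '9' = 0x39 → acc = 0x5D
  '4' = 0x34 → acc = 0x69
  '2' = 0x32 → acc = 0x5B
  '0' = 0x30 → acc = 0x6B
Checksum = 0x6B.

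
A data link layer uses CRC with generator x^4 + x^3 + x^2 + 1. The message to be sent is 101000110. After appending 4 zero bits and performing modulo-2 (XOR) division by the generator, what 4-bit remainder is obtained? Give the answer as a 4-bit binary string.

Append 4 zeros: 1010001100000. Divide by 11101 (XOR where the leading bit is 1):
  pos 0: 10100 XOR 11101 = 01001
  pos 1: 10010 XOR 11101 = 01111
  pos 2: 11111 XOR 11101 = 00010
  pos 5: 10100 XOR 11101 = 01001
  pos 6: 10010 XOR 11101 = 01111
  pos 7: 11110 XOR 11101 = 00011
Remainder (last 4 bits) = 0110. This is the CRC / FCS.

0110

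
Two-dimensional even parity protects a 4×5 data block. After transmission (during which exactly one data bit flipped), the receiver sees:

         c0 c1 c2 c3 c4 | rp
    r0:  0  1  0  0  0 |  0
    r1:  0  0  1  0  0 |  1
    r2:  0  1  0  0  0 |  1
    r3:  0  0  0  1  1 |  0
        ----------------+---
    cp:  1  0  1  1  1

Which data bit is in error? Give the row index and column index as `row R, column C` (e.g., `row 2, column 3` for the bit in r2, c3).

row 0, column 0

Recompute each row's even parity and compare to rp:
  r0: data parity 1, sent rp 0 → mismatch
  r1: data parity 1, sent rp 1 → ok
  r2: data parity 1, sent rp 1 → ok
  r3: data parity 0, sent rp 0 → ok
Recompute each column's even parity and compare to cp:
  c0: data parity 0, sent cp 1 → mismatch
  c1: data parity 0, sent cp 0 → ok
  c2: data parity 1, sent cp 1 → ok
  c3: data parity 1, sent cp 1 → ok
  c4: data parity 1, sent cp 1 → ok
Exactly one row (r0) and one column (c0) fail → the flipped bit is at their intersection.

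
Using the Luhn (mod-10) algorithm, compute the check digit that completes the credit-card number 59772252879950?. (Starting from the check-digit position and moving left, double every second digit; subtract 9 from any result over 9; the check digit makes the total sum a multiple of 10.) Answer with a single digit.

Partial digits right→left: 0 5 9 9 7 8 2 5 2 2 7 7 9 5
Double every second digit counting from the check-digit position (so the 1st, 3rd, 5th, ... of the partial from the right).
  doubled (with −9 where >9): 0 9 5 4 4 5 9 → sum 36
  kept as-is: 5 9 8 5 2 7 5 → sum 41
Total = 36 + 41 = 77.
Check digit = (10 − (77 mod 10)) mod 10 = 3.

3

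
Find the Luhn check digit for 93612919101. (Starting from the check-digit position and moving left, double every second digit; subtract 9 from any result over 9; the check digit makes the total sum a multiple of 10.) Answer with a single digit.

6

Partial digits right→left: 1 0 1 9 1 9 2 1 6 3 9
Double every second digit counting from the check-digit position (so the 1st, 3rd, 5th, ... of the partial from the right).
  doubled (with −9 where >9): 2 2 2 4 3 9 → sum 22
  kept as-is: 0 9 9 1 3 → sum 22
Total = 22 + 22 = 44.
Check digit = (10 − (44 mod 10)) mod 10 = 6.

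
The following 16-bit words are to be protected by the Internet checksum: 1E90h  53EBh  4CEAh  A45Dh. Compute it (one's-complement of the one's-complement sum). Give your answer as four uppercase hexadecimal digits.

One's-complement addition (fold any carry out of bit 15 back into bit 0):
  0x1E90 + 0x53EB = 0x0727B
  0x727B + 0x4CEA = 0x0BF65
  0xBF65 + 0xA45D = 0x163C2 → wrap carry → 0x63C3
One's-complement sum = 0x63C3.
Checksum = ~0x63C3 & 0xFFFF = 0x9C3C.

9C3C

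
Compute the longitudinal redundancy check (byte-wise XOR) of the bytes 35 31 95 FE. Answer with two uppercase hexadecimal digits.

XOR the bytes together:
  start with 0x35
  0x35 ⊕ 0x31 = 0x04
  0x04 ⊕ 0x95 = 0x91
  0x91 ⊕ 0xFE = 0x6F

6F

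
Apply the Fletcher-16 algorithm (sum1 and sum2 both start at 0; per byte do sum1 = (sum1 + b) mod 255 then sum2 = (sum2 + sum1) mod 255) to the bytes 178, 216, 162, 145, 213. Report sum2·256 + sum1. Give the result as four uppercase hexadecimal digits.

Running sums (mod 255):
  after byte 0 (178): sum1=178, sum2=178
  after byte 1 (216): sum1=139, sum2=62
  after byte 2 (162): sum1=46, sum2=108
  after byte 3 (145): sum1=191, sum2=44
  after byte 4 (213): sum1=149, sum2=193
Checksum = sum2·256 + sum1 = 193·256 + 149 = 49557 = 0xC195.

C195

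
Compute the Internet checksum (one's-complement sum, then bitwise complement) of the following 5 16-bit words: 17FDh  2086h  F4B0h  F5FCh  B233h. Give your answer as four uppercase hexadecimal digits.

One's-complement addition (fold any carry out of bit 15 back into bit 0):
  0x17FD + 0x2086 = 0x03883
  0x3883 + 0xF4B0 = 0x12D33 → wrap carry → 0x2D34
  0x2D34 + 0xF5FC = 0x12330 → wrap carry → 0x2331
  0x2331 + 0xB233 = 0x0D564
One's-complement sum = 0xD564.
Checksum = ~0xD564 & 0xFFFF = 0x2A9B.

2A9B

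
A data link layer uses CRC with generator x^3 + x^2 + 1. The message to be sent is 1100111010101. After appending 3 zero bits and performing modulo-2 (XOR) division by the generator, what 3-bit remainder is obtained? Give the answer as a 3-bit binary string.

010

Append 3 zeros: 1100111010101000. Divide by 1101 (XOR where the leading bit is 1):
  pos 0: 1100 XOR 1101 = 0001
  pos 3: 1111 XOR 1101 = 0010
  pos 5: 1001 XOR 1101 = 0100
  pos 6: 1000 XOR 1101 = 0101
  pos 7: 1011 XOR 1101 = 0110
  pos 8: 1100 XOR 1101 = 0001
  pos 11: 1100 XOR 1101 = 0001
Remainder (last 3 bits) = 010. This is the CRC / FCS.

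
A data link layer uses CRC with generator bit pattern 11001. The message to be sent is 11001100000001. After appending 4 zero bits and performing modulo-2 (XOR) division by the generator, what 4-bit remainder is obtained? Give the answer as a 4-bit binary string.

1010

Append 4 zeros: 110011000000010000. Divide by 11001 (XOR where the leading bit is 1):
  pos 0: 11001 XOR 11001 = 00000
  pos 5: 10000 XOR 11001 = 01001
  pos 6: 10010 XOR 11001 = 01011
  pos 7: 10110 XOR 11001 = 01111
  pos 8: 11110 XOR 11001 = 00111
  pos 10: 11110 XOR 11001 = 00111
  pos 12: 11100 XOR 11001 = 00101
Remainder (last 4 bits) = 1010. This is the CRC / FCS.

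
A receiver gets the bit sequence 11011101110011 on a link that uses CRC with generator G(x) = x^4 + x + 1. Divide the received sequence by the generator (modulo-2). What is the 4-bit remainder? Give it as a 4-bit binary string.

0000

Modulo-2 division of 11011101110011 by 10011:
  pos 0: 11011 XOR 10011 = 01000
  pos 1: 10001 XOR 10011 = 00010
  pos 4: 10011 XOR 10011 = 00000
  pos 9: 10011 XOR 10011 = 00000
Remainder = 0000 (zero — the frame passes the CRC check).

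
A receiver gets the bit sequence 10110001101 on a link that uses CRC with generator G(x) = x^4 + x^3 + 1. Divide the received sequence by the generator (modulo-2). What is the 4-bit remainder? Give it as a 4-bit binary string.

1110

Modulo-2 division of 10110001101 by 11001:
  pos 0: 10110 XOR 11001 = 01111
  pos 1: 11110 XOR 11001 = 00111
  pos 3: 11101 XOR 11001 = 00100
  pos 5: 10010 XOR 11001 = 01011
  pos 6: 10111 XOR 11001 = 01110
Remainder = 1110 (nonzero — an error is detected).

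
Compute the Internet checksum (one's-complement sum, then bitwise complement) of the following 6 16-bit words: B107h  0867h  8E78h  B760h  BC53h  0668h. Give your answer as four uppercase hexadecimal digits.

One's-complement addition (fold any carry out of bit 15 back into bit 0):
  0xB107 + 0x0867 = 0x0B96E
  0xB96E + 0x8E78 = 0x147E6 → wrap carry → 0x47E7
  0x47E7 + 0xB760 = 0x0FF47
  0xFF47 + 0xBC53 = 0x1BB9A → wrap carry → 0xBB9B
  0xBB9B + 0x0668 = 0x0C203
One's-complement sum = 0xC203.
Checksum = ~0xC203 & 0xFFFF = 0x3DFC.

3DFC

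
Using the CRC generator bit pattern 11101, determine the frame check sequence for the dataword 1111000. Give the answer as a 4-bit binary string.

Append 4 zeros: 11110000000. Divide by 11101 (XOR where the leading bit is 1):
  pos 0: 11110 XOR 11101 = 00011
  pos 3: 11000 XOR 11101 = 00101
  pos 5: 10100 XOR 11101 = 01001
  pos 6: 10010 XOR 11101 = 01111
Remainder (last 4 bits) = 1111. This is the CRC / FCS.

1111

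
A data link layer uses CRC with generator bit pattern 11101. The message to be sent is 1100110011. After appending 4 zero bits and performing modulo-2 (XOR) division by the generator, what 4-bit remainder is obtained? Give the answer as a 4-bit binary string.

Append 4 zeros: 11001100110000. Divide by 11101 (XOR where the leading bit is 1):
  pos 0: 11001 XOR 11101 = 00100
  pos 2: 10010 XOR 11101 = 01111
  pos 3: 11110 XOR 11101 = 00011
  pos 6: 11110 XOR 11101 = 00011
  pos 9: 11000 XOR 11101 = 00101
Remainder (last 4 bits) = 0101. This is the CRC / FCS.

0101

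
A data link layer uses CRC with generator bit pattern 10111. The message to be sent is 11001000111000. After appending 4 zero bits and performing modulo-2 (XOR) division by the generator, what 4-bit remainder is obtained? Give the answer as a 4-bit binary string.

Append 4 zeros: 110010001110000000. Divide by 10111 (XOR where the leading bit is 1):
  pos 0: 11001 XOR 10111 = 01110
  pos 1: 11100 XOR 10111 = 01011
  pos 2: 10110 XOR 10111 = 00001
  pos 6: 10111 XOR 10111 = 00000
Remainder (last 4 bits) = 0000. This is the CRC / FCS.

0000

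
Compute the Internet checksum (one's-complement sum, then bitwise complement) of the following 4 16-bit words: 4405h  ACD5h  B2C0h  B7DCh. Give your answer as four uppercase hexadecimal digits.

One's-complement addition (fold any carry out of bit 15 back into bit 0):
  0x4405 + 0xACD5 = 0x0F0DA
  0xF0DA + 0xB2C0 = 0x1A39A → wrap carry → 0xA39B
  0xA39B + 0xB7DC = 0x15B77 → wrap carry → 0x5B78
One's-complement sum = 0x5B78.
Checksum = ~0x5B78 & 0xFFFF = 0xA487.

A487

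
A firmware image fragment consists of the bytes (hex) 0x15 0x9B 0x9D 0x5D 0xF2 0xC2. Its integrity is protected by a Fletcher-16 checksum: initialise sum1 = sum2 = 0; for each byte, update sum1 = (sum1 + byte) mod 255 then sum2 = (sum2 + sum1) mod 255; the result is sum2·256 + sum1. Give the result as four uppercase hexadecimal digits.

BF61

Running sums (mod 255):
  after byte 0 (0x15): sum1=21, sum2=21
  after byte 1 (0x9B): sum1=176, sum2=197
  after byte 2 (0x9D): sum1=78, sum2=20
  after byte 3 (0x5D): sum1=171, sum2=191
  after byte 4 (0xF2): sum1=158, sum2=94
  after byte 5 (0xC2): sum1=97, sum2=191
Checksum = sum2·256 + sum1 = 191·256 + 97 = 48993 = 0xBF61.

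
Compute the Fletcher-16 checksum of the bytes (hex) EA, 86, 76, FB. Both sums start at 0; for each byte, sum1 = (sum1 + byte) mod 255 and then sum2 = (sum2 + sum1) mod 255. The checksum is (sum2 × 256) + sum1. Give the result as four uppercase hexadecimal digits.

28E3

Running sums (mod 255):
  after byte 0 (EA): sum1=234, sum2=234
  after byte 1 (86): sum1=113, sum2=92
  after byte 2 (76): sum1=231, sum2=68
  after byte 3 (FB): sum1=227, sum2=40
Checksum = sum2·256 + sum1 = 40·256 + 227 = 10467 = 0x28E3.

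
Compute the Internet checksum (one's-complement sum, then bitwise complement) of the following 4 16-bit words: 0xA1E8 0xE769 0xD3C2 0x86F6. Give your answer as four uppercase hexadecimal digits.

One's-complement addition (fold any carry out of bit 15 back into bit 0):
  0xA1E8 + 0xE769 = 0x18951 → wrap carry → 0x8952
  0x8952 + 0xD3C2 = 0x15D14 → wrap carry → 0x5D15
  0x5D15 + 0x86F6 = 0x0E40B
One's-complement sum = 0xE40B.
Checksum = ~0xE40B & 0xFFFF = 0x1BF4.

1BF4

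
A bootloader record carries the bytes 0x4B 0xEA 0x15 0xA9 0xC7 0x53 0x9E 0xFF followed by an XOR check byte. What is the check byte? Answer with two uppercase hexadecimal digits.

E8

XOR the bytes together:
  start with 0x4B
  0x4B ⊕ 0xEA = 0xA1
  0xA1 ⊕ 0x15 = 0xB4
  0xB4 ⊕ 0xA9 = 0x1D
  0x1D ⊕ 0xC7 = 0xDA
  0xDA ⊕ 0x53 = 0x89
  0x89 ⊕ 0x9E = 0x17
  0x17 ⊕ 0xFF = 0xE8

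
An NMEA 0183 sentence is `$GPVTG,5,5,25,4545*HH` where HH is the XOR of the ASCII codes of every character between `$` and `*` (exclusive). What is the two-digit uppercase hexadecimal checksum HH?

XOR the ASCII codes of the payload characters:
  'G' = 0x47 → acc = 0x47
  'P' = 0x50 → acc = 0x17
  'V' = 0x56 → acc = 0x41
  'T' = 0x54 → acc = 0x15
  'G' = 0x47 → acc = 0x52
  ',' = 0x2C → acc = 0x7E
  '5' = 0x35 → acc = 0x4B
  ',' = 0x2C → acc = 0x67
  '5' = 0x35 → acc = 0x52
  ',' = 0x2C → acc = 0x7E
  '2' = 0x32 → acc = 0x4C
  '5' = 0x35 → acc = 0x79
  ',' = 0x2C → acc = 0x55
  '4' = 0x34 → acc = 0x61
  '5' = 0x35 → acc = 0x54
  '4' = 0x34 → acc = 0x60
  '5' = 0x35 → acc = 0x55
Checksum = 0x55.

55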